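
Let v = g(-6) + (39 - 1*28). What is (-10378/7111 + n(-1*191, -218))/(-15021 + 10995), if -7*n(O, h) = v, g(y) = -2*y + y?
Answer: 64511/66800734 ≈ 0.00096572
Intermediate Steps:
g(y) = -y
v = 17 (v = -1*(-6) + (39 - 1*28) = 6 + (39 - 28) = 6 + 11 = 17)
n(O, h) = -17/7 (n(O, h) = -1/7*17 = -17/7)
(-10378/7111 + n(-1*191, -218))/(-15021 + 10995) = (-10378/7111 - 17/7)/(-15021 + 10995) = (-10378*1/7111 - 17/7)/(-4026) = (-10378/7111 - 17/7)*(-1/4026) = -193533/49777*(-1/4026) = 64511/66800734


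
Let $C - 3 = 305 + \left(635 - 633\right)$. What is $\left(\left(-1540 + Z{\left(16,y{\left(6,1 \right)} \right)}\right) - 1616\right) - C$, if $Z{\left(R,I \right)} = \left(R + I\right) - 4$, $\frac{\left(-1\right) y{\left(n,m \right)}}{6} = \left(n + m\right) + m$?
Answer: $-3502$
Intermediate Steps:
$y{\left(n,m \right)} = - 12 m - 6 n$ ($y{\left(n,m \right)} = - 6 \left(\left(n + m\right) + m\right) = - 6 \left(\left(m + n\right) + m\right) = - 6 \left(n + 2 m\right) = - 12 m - 6 n$)
$Z{\left(R,I \right)} = -4 + I + R$ ($Z{\left(R,I \right)} = \left(I + R\right) - 4 = -4 + I + R$)
$C = 310$ ($C = 3 + \left(305 + \left(635 - 633\right)\right) = 3 + \left(305 + 2\right) = 3 + 307 = 310$)
$\left(\left(-1540 + Z{\left(16,y{\left(6,1 \right)} \right)}\right) - 1616\right) - C = \left(\left(-1540 - 36\right) - 1616\right) - 310 = \left(-1576 - 1616\right) - 310 = -3192 - 310 = -3502$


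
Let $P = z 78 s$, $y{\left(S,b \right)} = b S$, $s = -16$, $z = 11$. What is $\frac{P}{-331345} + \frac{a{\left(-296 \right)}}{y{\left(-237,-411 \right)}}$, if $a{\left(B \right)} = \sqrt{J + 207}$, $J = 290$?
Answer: $\frac{13728}{331345} + \frac{\sqrt{497}}{97407} \approx 0.04166$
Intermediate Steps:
$y{\left(S,b \right)} = S b$
$a{\left(B \right)} = \sqrt{497}$ ($a{\left(B \right)} = \sqrt{290 + 207} = \sqrt{497}$)
$P = -13728$ ($P = 11 \cdot 78 \left(-16\right) = 858 \left(-16\right) = -13728$)
$\frac{P}{-331345} + \frac{a{\left(-296 \right)}}{y{\left(-237,-411 \right)}} = - \frac{13728}{-331345} + \frac{\sqrt{497}}{\left(-237\right) \left(-411\right)} = \left(-13728\right) \left(- \frac{1}{331345}\right) + \frac{\sqrt{497}}{97407} = \frac{13728}{331345} + \sqrt{497} \cdot \frac{1}{97407} = \frac{13728}{331345} + \frac{\sqrt{497}}{97407}$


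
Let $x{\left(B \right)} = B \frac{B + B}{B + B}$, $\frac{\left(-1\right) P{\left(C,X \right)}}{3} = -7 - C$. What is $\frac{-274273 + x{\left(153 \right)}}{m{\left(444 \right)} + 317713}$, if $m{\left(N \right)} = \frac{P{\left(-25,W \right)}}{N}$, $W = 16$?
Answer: $- \frac{2897840}{3358679} \approx -0.86279$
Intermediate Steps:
$P{\left(C,X \right)} = 21 + 3 C$ ($P{\left(C,X \right)} = - 3 \left(-7 - C\right) = 21 + 3 C$)
$m{\left(N \right)} = - \frac{54}{N}$ ($m{\left(N \right)} = \frac{21 + 3 \left(-25\right)}{N} = \frac{21 - 75}{N} = - \frac{54}{N}$)
$x{\left(B \right)} = B$ ($x{\left(B \right)} = B \frac{2 B}{2 B} = B 2 B \frac{1}{2 B} = B 1 = B$)
$\frac{-274273 + x{\left(153 \right)}}{m{\left(444 \right)} + 317713} = \frac{-274273 + 153}{- \frac{54}{444} + 317713} = - \frac{274120}{\left(-54\right) \frac{1}{444} + 317713} = - \frac{274120}{- \frac{9}{74} + 317713} = - \frac{274120}{\frac{23510753}{74}} = \left(-274120\right) \frac{74}{23510753} = - \frac{2897840}{3358679}$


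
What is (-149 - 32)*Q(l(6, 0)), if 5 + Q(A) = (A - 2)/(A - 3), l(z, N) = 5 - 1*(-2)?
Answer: 2715/4 ≈ 678.75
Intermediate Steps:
l(z, N) = 7 (l(z, N) = 5 + 2 = 7)
Q(A) = -5 + (-2 + A)/(-3 + A) (Q(A) = -5 + (A - 2)/(A - 3) = -5 + (-2 + A)/(-3 + A))
(-149 - 32)*Q(l(6, 0)) = (-149 - 32)*((13 - 4*7)/(-3 + 7)) = -181*(13 - 28)/4 = -181*(-15)/4 = -181*(-15/4) = 2715/4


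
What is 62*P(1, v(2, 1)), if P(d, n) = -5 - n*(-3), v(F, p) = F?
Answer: 62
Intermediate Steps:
P(d, n) = -5 + 3*n (P(d, n) = -5 - (-3)*n = -5 + 3*n)
62*P(1, v(2, 1)) = 62*(-5 + 3*2) = 62*(-5 + 6) = 62*1 = 62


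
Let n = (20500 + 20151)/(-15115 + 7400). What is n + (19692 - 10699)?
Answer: 69340344/7715 ≈ 8987.7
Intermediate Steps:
n = -40651/7715 (n = 40651/(-7715) = 40651*(-1/7715) = -40651/7715 ≈ -5.2691)
n + (19692 - 10699) = -40651/7715 + (19692 - 10699) = -40651/7715 + 8993 = 69340344/7715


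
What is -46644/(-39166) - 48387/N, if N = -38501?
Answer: 1845482943/753965083 ≈ 2.4477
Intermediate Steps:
-46644/(-39166) - 48387/N = -46644/(-39166) - 48387/(-38501) = -46644*(-1/39166) - 48387*(-1/38501) = 23322/19583 + 48387/38501 = 1845482943/753965083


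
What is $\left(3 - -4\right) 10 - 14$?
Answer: $56$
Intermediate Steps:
$\left(3 - -4\right) 10 - 14 = \left(3 + 4\right) 10 - 14 = 7 \cdot 10 - 14 = 70 - 14 = 56$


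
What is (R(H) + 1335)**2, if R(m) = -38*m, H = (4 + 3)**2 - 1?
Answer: 239121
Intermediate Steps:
H = 48 (H = 7**2 - 1 = 49 - 1 = 48)
(R(H) + 1335)**2 = (-38*48 + 1335)**2 = (-1824 + 1335)**2 = (-489)**2 = 239121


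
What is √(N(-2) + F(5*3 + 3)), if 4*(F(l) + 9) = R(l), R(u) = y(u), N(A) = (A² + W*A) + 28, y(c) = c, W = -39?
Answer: √422/2 ≈ 10.271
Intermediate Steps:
N(A) = 28 + A² - 39*A (N(A) = (A² - 39*A) + 28 = 28 + A² - 39*A)
R(u) = u
F(l) = -9 + l/4
√(N(-2) + F(5*3 + 3)) = √((28 + (-2)² - 39*(-2)) + (-9 + (5*3 + 3)/4)) = √((28 + 4 + 78) + (-9 + (15 + 3)/4)) = √(110 + (-9 + (¼)*18)) = √(110 + (-9 + 9/2)) = √(110 - 9/2) = √(211/2) = √422/2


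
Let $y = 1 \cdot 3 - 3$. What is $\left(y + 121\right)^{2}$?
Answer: $14641$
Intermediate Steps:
$y = 0$ ($y = 3 - 3 = 0$)
$\left(y + 121\right)^{2} = \left(0 + 121\right)^{2} = 121^{2} = 14641$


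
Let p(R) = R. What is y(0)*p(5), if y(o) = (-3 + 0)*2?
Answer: -30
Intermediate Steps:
y(o) = -6 (y(o) = -3*2 = -6)
y(0)*p(5) = -6*5 = -30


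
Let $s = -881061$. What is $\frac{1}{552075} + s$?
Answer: $- \frac{486411751574}{552075} \approx -8.8106 \cdot 10^{5}$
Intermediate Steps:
$\frac{1}{552075} + s = \frac{1}{552075} - 881061 = - \frac{486411751574}{552075}$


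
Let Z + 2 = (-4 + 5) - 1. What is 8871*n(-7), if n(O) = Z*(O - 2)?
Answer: 159678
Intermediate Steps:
Z = -2 (Z = -2 + ((-4 + 5) - 1) = -2 + (1 - 1) = -2 + 0 = -2)
n(O) = 4 - 2*O (n(O) = -2*(O - 2) = -2*(-2 + O) = 4 - 2*O)
8871*n(-7) = 8871*(4 - 2*(-7)) = 8871*(4 + 14) = 8871*18 = 159678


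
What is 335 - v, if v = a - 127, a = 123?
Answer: 339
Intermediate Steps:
v = -4 (v = 123 - 127 = -4)
335 - v = 335 - 1*(-4) = 335 + 4 = 339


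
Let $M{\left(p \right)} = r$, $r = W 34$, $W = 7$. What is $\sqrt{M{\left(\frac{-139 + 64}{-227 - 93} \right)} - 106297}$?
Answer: $i \sqrt{106059} \approx 325.67 i$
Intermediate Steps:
$r = 238$ ($r = 7 \cdot 34 = 238$)
$M{\left(p \right)} = 238$
$\sqrt{M{\left(\frac{-139 + 64}{-227 - 93} \right)} - 106297} = \sqrt{238 - 106297} = \sqrt{-106059} = i \sqrt{106059}$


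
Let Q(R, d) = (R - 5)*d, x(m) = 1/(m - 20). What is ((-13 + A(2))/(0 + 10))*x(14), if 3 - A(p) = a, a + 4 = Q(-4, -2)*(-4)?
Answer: -11/10 ≈ -1.1000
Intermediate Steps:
x(m) = 1/(-20 + m)
Q(R, d) = d*(-5 + R) (Q(R, d) = (-5 + R)*d = d*(-5 + R))
a = -76 (a = -4 - 2*(-5 - 4)*(-4) = -4 - 2*(-9)*(-4) = -4 + 18*(-4) = -4 - 72 = -76)
A(p) = 79 (A(p) = 3 - 1*(-76) = 3 + 76 = 79)
((-13 + A(2))/(0 + 10))*x(14) = ((-13 + 79)/(0 + 10))/(-20 + 14) = (66/10)/(-6) = (66*(1/10))*(-1/6) = (33/5)*(-1/6) = -11/10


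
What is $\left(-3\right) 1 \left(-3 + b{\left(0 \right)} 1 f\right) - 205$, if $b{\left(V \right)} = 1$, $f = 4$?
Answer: $-208$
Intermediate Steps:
$\left(-3\right) 1 \left(-3 + b{\left(0 \right)} 1 f\right) - 205 = \left(-3\right) 1 \left(-3 + 1 \cdot 1 \cdot 4\right) - 205 = - 3 \left(-3 + 1 \cdot 4\right) - 205 = - 3 \left(-3 + 4\right) - 205 = \left(-3\right) 1 - 205 = -3 - 205 = -208$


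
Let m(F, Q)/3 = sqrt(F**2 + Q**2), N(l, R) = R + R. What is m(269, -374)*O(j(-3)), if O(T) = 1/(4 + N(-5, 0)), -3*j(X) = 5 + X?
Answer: 3*sqrt(212237)/4 ≈ 345.52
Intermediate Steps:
N(l, R) = 2*R
j(X) = -5/3 - X/3 (j(X) = -(5 + X)/3 = -5/3 - X/3)
O(T) = 1/4 (O(T) = 1/(4 + 2*0) = 1/(4 + 0) = 1/4)
m(F, Q) = 3*sqrt(F**2 + Q**2)
m(269, -374)*O(j(-3)) = (3*sqrt(269**2 + (-374)**2))*(1/4) = (3*sqrt(72361 + 139876))*(1/4) = (3*sqrt(212237))*(1/4) = 3*sqrt(212237)/4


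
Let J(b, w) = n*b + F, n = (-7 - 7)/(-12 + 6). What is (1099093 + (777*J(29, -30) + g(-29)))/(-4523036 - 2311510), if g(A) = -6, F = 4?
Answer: -64154/379697 ≈ -0.16896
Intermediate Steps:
n = 7/3 (n = -14/(-6) = -14*(-⅙) = 7/3 ≈ 2.3333)
J(b, w) = 4 + 7*b/3 (J(b, w) = 7*b/3 + 4 = 4 + 7*b/3)
(1099093 + (777*J(29, -30) + g(-29)))/(-4523036 - 2311510) = (1099093 + (777*(4 + (7/3)*29) - 6))/(-4523036 - 2311510) = (1099093 + (777*(4 + 203/3) - 6))/(-6834546) = (1099093 + (777*(215/3) - 6))*(-1/6834546) = (1099093 + (55685 - 6))*(-1/6834546) = (1099093 + 55679)*(-1/6834546) = 1154772*(-1/6834546) = -64154/379697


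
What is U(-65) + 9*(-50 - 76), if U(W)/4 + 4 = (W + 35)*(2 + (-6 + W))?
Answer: 7130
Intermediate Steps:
U(W) = -16 + 4*(-4 + W)*(35 + W) (U(W) = -16 + 4*((W + 35)*(2 + (-6 + W))) = -16 + 4*((35 + W)*(-4 + W)) = -16 + 4*((-4 + W)*(35 + W)) = -16 + 4*(-4 + W)*(35 + W))
U(-65) + 9*(-50 - 76) = (-576 + 4*(-65)² + 124*(-65)) + 9*(-50 - 76) = (-576 + 4*4225 - 8060) + 9*(-126) = (-576 + 16900 - 8060) - 1134 = 8264 - 1134 = 7130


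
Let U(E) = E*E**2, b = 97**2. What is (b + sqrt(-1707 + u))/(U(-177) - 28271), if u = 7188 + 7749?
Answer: -9409/5573504 - 21*sqrt(30)/5573504 ≈ -0.0017088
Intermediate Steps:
b = 9409
U(E) = E**3
u = 14937
(b + sqrt(-1707 + u))/(U(-177) - 28271) = (9409 + sqrt(-1707 + 14937))/((-177)**3 - 28271) = (9409 + sqrt(13230))/(-5545233 - 28271) = (9409 + 21*sqrt(30))/(-5573504) = (9409 + 21*sqrt(30))*(-1/5573504) = -9409/5573504 - 21*sqrt(30)/5573504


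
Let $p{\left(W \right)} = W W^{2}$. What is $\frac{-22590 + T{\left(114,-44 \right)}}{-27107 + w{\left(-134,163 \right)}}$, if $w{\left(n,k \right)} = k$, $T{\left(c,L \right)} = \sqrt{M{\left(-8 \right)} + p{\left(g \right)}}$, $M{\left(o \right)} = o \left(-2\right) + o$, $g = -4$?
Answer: $\frac{11295}{13472} - \frac{i \sqrt{14}}{13472} \approx 0.83841 - 0.00027774 i$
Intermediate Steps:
$M{\left(o \right)} = - o$ ($M{\left(o \right)} = - 2 o + o = - o$)
$p{\left(W \right)} = W^{3}$
$T{\left(c,L \right)} = 2 i \sqrt{14}$ ($T{\left(c,L \right)} = \sqrt{\left(-1\right) \left(-8\right) + \left(-4\right)^{3}} = \sqrt{8 - 64} = \sqrt{-56} = 2 i \sqrt{14}$)
$\frac{-22590 + T{\left(114,-44 \right)}}{-27107 + w{\left(-134,163 \right)}} = \frac{-22590 + 2 i \sqrt{14}}{-27107 + 163} = \frac{-22590 + 2 i \sqrt{14}}{-26944} = \left(-22590 + 2 i \sqrt{14}\right) \left(- \frac{1}{26944}\right) = \frac{11295}{13472} - \frac{i \sqrt{14}}{13472}$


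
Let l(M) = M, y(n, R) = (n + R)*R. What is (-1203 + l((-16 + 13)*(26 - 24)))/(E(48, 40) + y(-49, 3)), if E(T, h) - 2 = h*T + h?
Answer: -403/608 ≈ -0.66283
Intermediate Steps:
y(n, R) = R*(R + n) (y(n, R) = (R + n)*R = R*(R + n))
E(T, h) = 2 + h + T*h (E(T, h) = 2 + (h*T + h) = 2 + (T*h + h) = 2 + (h + T*h) = 2 + h + T*h)
(-1203 + l((-16 + 13)*(26 - 24)))/(E(48, 40) + y(-49, 3)) = (-1203 + (-16 + 13)*(26 - 24))/((2 + 40 + 48*40) + 3*(3 - 49)) = (-1203 - 3*2)/((2 + 40 + 1920) + 3*(-46)) = (-1203 - 6)/(1962 - 138) = -1209/1824 = -1209*1/1824 = -403/608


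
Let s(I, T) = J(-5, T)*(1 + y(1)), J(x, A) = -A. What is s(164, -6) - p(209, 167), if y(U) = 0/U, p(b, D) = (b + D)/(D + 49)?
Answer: 115/27 ≈ 4.2593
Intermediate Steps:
p(b, D) = (D + b)/(49 + D)
y(U) = 0
s(I, T) = -T (s(I, T) = (-T)*(1 + 0) = -T*1 = -T)
s(164, -6) - p(209, 167) = -1*(-6) - (167 + 209)/(49 + 167) = 6 - 376/216 = 6 - 1*47/27 = 6 - 47/27 = 115/27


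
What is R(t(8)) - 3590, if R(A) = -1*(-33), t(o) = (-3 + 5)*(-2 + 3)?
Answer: -3557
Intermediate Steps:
t(o) = 2 (t(o) = 2*1 = 2)
R(A) = 33
R(t(8)) - 3590 = 33 - 3590 = -3557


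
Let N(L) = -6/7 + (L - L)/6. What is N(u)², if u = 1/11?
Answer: 36/49 ≈ 0.73469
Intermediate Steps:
u = 1/11 ≈ 0.090909
N(L) = -6/7 (N(L) = -6*⅐ + 0*(⅙) = -6/7 + 0 = -6/7)
N(u)² = (-6/7)² = 36/49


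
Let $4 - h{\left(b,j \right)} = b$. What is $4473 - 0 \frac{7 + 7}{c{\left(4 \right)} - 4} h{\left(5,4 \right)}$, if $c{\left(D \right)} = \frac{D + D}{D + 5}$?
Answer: $4473$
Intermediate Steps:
$c{\left(D \right)} = \frac{2 D}{5 + D}$
$h{\left(b,j \right)} = 4 - b$
$4473 - 0 \frac{7 + 7}{c{\left(4 \right)} - 4} h{\left(5,4 \right)} = 4473 - 0 \frac{7 + 7}{2 \cdot 4 \frac{1}{5 + 4} - 4} \left(4 - 5\right) = 4473 - 0 \frac{14}{2 \cdot 4 \cdot \frac{1}{9} - 4} \left(4 - 5\right) = 4473 - 0 \frac{14}{2 \cdot 4 \cdot \frac{1}{9} - 4} \left(-1\right) = 4473 - 0 \frac{14}{\frac{8}{9} - 4} \left(-1\right) = 4473 - 0 \frac{14}{- \frac{28}{9}} \left(-1\right) = 4473 - 0 \cdot 14 \left(- \frac{9}{28}\right) \left(-1\right) = 4473 - 0 \left(- \frac{9}{2}\right) \left(-1\right) = 4473 - 0 \left(-1\right) = 4473 - 0 = 4473 + 0 = 4473$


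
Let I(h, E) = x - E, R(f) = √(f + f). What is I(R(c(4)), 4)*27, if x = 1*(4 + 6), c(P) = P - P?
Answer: 162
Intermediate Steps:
c(P) = 0
x = 10 (x = 1*10 = 10)
R(f) = √2*√f (R(f) = √(2*f) = √2*√f)
I(h, E) = 10 - E
I(R(c(4)), 4)*27 = (10 - 1*4)*27 = (10 - 4)*27 = 6*27 = 162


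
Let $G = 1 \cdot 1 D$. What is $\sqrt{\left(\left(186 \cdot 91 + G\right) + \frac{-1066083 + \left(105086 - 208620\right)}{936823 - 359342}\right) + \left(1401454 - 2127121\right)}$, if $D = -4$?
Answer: $\frac{i \sqrt{236356009434676722}}{577481} \approx 841.87 i$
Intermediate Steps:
$G = -4$ ($G = 1 \cdot 1 \left(-4\right) = 1 \left(-4\right) = -4$)
$\sqrt{\left(\left(186 \cdot 91 + G\right) + \frac{-1066083 + \left(105086 - 208620\right)}{936823 - 359342}\right) + \left(1401454 - 2127121\right)} = \sqrt{\left(\left(186 \cdot 91 - 4\right) + \frac{-1066083 + \left(105086 - 208620\right)}{936823 - 359342}\right) + \left(1401454 - 2127121\right)} = \sqrt{\left(\left(16926 - 4\right) + \frac{-1066083 - 103534}{577481}\right) - 725667} = \sqrt{\left(16922 - \frac{1169617}{577481}\right) - 725667} = \sqrt{\frac{9770963865}{577481} - 725667} = \sqrt{- \frac{409287940962}{577481}} = \frac{i \sqrt{236356009434676722}}{577481}$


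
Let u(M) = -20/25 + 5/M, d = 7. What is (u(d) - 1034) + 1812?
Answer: 27227/35 ≈ 777.91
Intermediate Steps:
u(M) = -⅘ + 5/M (u(M) = -20*1/25 + 5/M = -⅘ + 5/M)
(u(d) - 1034) + 1812 = ((-⅘ + 5/7) - 1034) + 1812 = (-3/35 - 1034) + 1812 = -36193/35 + 1812 = 27227/35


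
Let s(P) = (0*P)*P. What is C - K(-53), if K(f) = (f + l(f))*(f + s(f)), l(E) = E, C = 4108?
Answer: -1510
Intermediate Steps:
s(P) = 0 (s(P) = 0*P = 0)
K(f) = 2*f² (K(f) = (f + f)*(f + 0) = (2*f)*f = 2*f²)
C - K(-53) = 4108 - 2*(-53)² = 4108 - 2*2809 = 4108 - 1*5618 = 4108 - 5618 = -1510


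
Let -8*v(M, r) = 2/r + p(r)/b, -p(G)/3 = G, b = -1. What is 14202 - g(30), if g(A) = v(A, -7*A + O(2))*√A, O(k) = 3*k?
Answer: 14202 - 62425*√30/816 ≈ 13783.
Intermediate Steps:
p(G) = -3*G
v(M, r) = -3*r/8 - 1/(4*r) (v(M, r) = -(2/r - 3*r/(-1))/8 = -(2/r - 3*r*(-1))/8 = -(2/r + 3*r)/8 = -3*r/8 - 1/(4*r))
g(A) = √A*(-2 - 3*(6 - 7*A)²)/(8*(6 - 7*A)) (g(A) = ((-2 - 3*(-7*A + 3*2)²)/(8*(-7*A + 3*2)))*√A = ((-2 - 3*(-7*A + 6)²)/(8*(-7*A + 6)))*√A = ((-2 - 3*(6 - 7*A)²)/(8*(6 - 7*A)))*√A = √A*(-2 - 3*(6 - 7*A)²)/(8*(6 - 7*A)))
14202 - g(30) = 14202 - √30*(110 - 252*30 + 147*30²)/(8*(-6 + 7*30)) = 14202 - √30*(110 - 7560 + 147*900)/(8*(-6 + 210)) = 14202 - √30*(110 - 7560 + 132300)/(8*204) = 14202 - √30*124850/(8*204) = 14202 - 62425*√30/816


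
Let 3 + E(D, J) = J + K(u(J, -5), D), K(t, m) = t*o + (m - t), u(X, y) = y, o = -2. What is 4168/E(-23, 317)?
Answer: 2084/153 ≈ 13.621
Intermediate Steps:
K(t, m) = m - 3*t (K(t, m) = t*(-2) + (m - t) = -2*t + (m - t) = m - 3*t)
E(D, J) = 12 + D + J (E(D, J) = -3 + (J + (D - 3*(-5))) = -3 + (J + (D + 15)) = -3 + (J + (15 + D)) = -3 + (15 + D + J) = 12 + D + J)
4168/E(-23, 317) = 4168/(12 - 23 + 317) = 4168/306 = 4168*(1/306) = 2084/153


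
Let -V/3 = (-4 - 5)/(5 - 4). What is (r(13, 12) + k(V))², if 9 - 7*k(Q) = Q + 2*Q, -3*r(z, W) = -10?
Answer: 21316/441 ≈ 48.336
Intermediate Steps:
r(z, W) = 10/3 (r(z, W) = -⅓*(-10) = 10/3)
V = 27 (V = -3*(-4 - 5)/(5 - 4) = -(-27)/1 = -(-27) = -3*(-9) = 27)
k(Q) = 9/7 - 3*Q/7 (k(Q) = 9/7 - (Q + 2*Q)/7 = 9/7 - 3*Q/7)
(r(13, 12) + k(V))² = (10/3 + (9/7 - 3/7*27))² = (10/3 + (9/7 - 81/7))² = (10/3 - 72/7)² = (-146/21)² = 21316/441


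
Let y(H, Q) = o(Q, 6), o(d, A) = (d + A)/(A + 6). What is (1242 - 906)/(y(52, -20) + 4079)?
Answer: 2016/24467 ≈ 0.082397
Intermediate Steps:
o(d, A) = (A + d)/(6 + A)
y(H, Q) = 1/2 + Q/12 (y(H, Q) = (6 + Q)/(6 + 6) = (6 + Q)/12 = 1/2 + Q/12)
(1242 - 906)/(y(52, -20) + 4079) = (1242 - 906)/((1/2 + (1/12)*(-20)) + 4079) = 336/((1/2 - 5/3) + 4079) = 336/(-7/6 + 4079) = 336/(24467/6) = 336*(6/24467) = 2016/24467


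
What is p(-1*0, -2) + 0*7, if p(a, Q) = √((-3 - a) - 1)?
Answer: 2*I ≈ 2.0*I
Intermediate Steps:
p(a, Q) = √(-4 - a)
p(-1*0, -2) + 0*7 = √(-4 - (-1)*0) + 0*7 = √(-4 - 1*0) + 0 = √(-4 + 0) + 0 = √(-4) + 0 = 2*I + 0 = 2*I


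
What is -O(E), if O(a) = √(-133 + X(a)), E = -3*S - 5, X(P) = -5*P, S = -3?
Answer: -3*I*√17 ≈ -12.369*I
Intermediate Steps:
E = 4 (E = -3*(-3) - 5 = 9 - 5 = 4)
O(a) = √(-133 - 5*a)
-O(E) = -√(-133 - 5*4) = -√(-133 - 20) = -√(-153) = -3*I*√17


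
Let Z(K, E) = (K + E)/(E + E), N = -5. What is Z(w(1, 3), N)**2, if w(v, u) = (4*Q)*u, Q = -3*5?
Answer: 1369/4 ≈ 342.25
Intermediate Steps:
Q = -15
w(v, u) = -60*u (w(v, u) = (4*(-15))*u = -60*u)
Z(K, E) = (E + K)/(2*E) (Z(K, E) = (E + K)/((2*E)) = (E + K)*(1/(2*E)) = (E + K)/(2*E))
Z(w(1, 3), N)**2 = ((1/2)*(-5 - 60*3)/(-5))**2 = ((1/2)*(-1/5)*(-5 - 180))**2 = ((1/2)*(-1/5)*(-185))**2 = (37/2)**2 = 1369/4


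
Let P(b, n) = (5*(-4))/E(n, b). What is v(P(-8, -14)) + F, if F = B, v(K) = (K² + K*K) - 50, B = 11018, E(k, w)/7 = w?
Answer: 1074889/98 ≈ 10968.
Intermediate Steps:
E(k, w) = 7*w
P(b, n) = -20/(7*b) (P(b, n) = (5*(-4))/((7*b)) = -20/(7*b))
v(K) = -50 + 2*K² (v(K) = (K² + K²) - 50 = 2*K² - 50 = -50 + 2*K²)
F = 11018
v(P(-8, -14)) + F = (-50 + 2*(-20/7/(-8))²) + 11018 = (-50 + 2*(-20/7*(-⅛))²) + 11018 = (-50 + 2*(5/14)²) + 11018 = (-50 + 2*(25/196)) + 11018 = (-50 + 25/98) + 11018 = -4875/98 + 11018 = 1074889/98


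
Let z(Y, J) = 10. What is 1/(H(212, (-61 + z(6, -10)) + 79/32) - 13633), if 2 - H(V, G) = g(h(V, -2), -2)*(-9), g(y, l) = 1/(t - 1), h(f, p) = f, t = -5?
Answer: -2/27265 ≈ -7.3354e-5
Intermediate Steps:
g(y, l) = -⅙ (g(y, l) = 1/(-5 - 1) = 1/(-6) = -⅙)
H(V, G) = ½ (H(V, G) = 2 - (-1)*(-9)/6 = 2 - 1*3/2 = 2 - 3/2 = ½)
1/(H(212, (-61 + z(6, -10)) + 79/32) - 13633) = 1/(½ - 13633) = 1/(-27265/2) = -2/27265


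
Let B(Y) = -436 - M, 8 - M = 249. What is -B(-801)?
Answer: 195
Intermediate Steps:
M = -241 (M = 8 - 1*249 = 8 - 249 = -241)
B(Y) = -195 (B(Y) = -436 - 1*(-241) = -436 + 241 = -195)
-B(-801) = -1*(-195) = 195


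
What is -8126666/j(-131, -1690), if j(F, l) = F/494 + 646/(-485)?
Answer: 1947067906940/382659 ≈ 5.0883e+6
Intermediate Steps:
j(F, l) = -646/485 + F/494 (j(F, l) = F*(1/494) + 646*(-1/485) = F/494 - 646/485 = -646/485 + F/494)
-8126666/j(-131, -1690) = -8126666/(-646/485 + (1/494)*(-131)) = -8126666/(-646/485 - 131/494) = -8126666/(-382659/239590) = -8126666*(-239590/382659) = 1947067906940/382659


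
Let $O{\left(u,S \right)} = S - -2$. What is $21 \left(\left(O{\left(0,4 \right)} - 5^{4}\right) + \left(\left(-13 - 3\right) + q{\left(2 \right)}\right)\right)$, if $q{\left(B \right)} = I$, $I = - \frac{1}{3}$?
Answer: $-13342$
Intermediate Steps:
$O{\left(u,S \right)} = 2 + S$ ($O{\left(u,S \right)} = S + 2 = 2 + S$)
$I = - \frac{1}{3}$ ($I = \left(-1\right) \frac{1}{3} = - \frac{1}{3} \approx -0.33333$)
$q{\left(B \right)} = - \frac{1}{3}$
$21 \left(\left(O{\left(0,4 \right)} - 5^{4}\right) + \left(\left(-13 - 3\right) + q{\left(2 \right)}\right)\right) = 21 \left(\left(\left(2 + 4\right) - 5^{4}\right) - \frac{49}{3}\right) = 21 \left(\left(6 - 625\right) - \frac{49}{3}\right) = 21 \left(-619 - \frac{49}{3}\right) = 21 \left(- \frac{1906}{3}\right) = -13342$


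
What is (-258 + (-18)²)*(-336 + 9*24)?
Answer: -7920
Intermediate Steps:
(-258 + (-18)²)*(-336 + 9*24) = (-258 + 324)*(-336 + 216) = 66*(-120) = -7920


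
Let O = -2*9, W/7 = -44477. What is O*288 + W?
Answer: -316523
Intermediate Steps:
W = -311339 (W = 7*(-44477) = -311339)
O = -18
O*288 + W = -18*288 - 311339 = -5184 - 311339 = -316523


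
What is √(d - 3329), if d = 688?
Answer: I*√2641 ≈ 51.391*I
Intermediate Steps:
√(d - 3329) = √(688 - 3329) = √(-2641) = I*√2641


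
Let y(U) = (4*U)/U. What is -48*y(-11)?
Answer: -192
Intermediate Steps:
y(U) = 4
-48*y(-11) = -48*4 = -192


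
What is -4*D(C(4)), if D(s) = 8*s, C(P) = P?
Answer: -128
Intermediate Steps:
-4*D(C(4)) = -32*4 = -4*32 = -128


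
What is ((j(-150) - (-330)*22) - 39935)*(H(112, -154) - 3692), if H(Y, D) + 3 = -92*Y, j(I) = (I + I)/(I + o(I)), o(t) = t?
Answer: 457403326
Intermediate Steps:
j(I) = 1 (j(I) = (I + I)/(I + I) = (2*I)/((2*I)) = (2*I)*(1/(2*I)) = 1)
H(Y, D) = -3 - 92*Y
((j(-150) - (-330)*22) - 39935)*(H(112, -154) - 3692) = ((1 - (-330)*22) - 39935)*((-3 - 92*112) - 3692) = ((1 - 1*(-7260)) - 39935)*((-3 - 10304) - 3692) = ((1 + 7260) - 39935)*(-10307 - 3692) = (7261 - 39935)*(-13999) = -32674*(-13999) = 457403326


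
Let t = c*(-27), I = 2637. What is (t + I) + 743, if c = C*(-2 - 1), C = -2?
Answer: 3218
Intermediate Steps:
c = 6 (c = -2*(-2 - 1) = -2*(-3) = 6)
t = -162 (t = 6*(-27) = -162)
(t + I) + 743 = (-162 + 2637) + 743 = 2475 + 743 = 3218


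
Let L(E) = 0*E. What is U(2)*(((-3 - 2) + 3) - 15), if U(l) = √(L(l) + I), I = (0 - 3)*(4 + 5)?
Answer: -51*I*√3 ≈ -88.335*I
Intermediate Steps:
I = -27 (I = -3*9 = -27)
L(E) = 0
U(l) = 3*I*√3 (U(l) = √(0 - 27) = √(-27) = 3*I*√3)
U(2)*(((-3 - 2) + 3) - 15) = (3*I*√3)*(((-3 - 2) + 3) - 15) = (3*I*√3)*((-5 + 3) - 15) = (3*I*√3)*(-2 - 15) = (3*I*√3)*(-17) = -51*I*√3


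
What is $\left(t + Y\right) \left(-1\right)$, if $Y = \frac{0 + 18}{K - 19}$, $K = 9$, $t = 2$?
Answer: $- \frac{1}{5} \approx -0.2$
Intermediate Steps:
$Y = - \frac{9}{5}$ ($Y = \frac{0 + 18}{9 - 19} = \frac{18}{-10} = 18 \left(- \frac{1}{10}\right) = - \frac{9}{5} \approx -1.8$)
$\left(t + Y\right) \left(-1\right) = \left(2 - \frac{9}{5}\right) \left(-1\right) = \frac{1}{5} \left(-1\right) = - \frac{1}{5}$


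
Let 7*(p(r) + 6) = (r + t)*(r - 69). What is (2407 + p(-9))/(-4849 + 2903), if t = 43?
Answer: -14155/13622 ≈ -1.0391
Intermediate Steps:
p(r) = -6 + (-69 + r)*(43 + r)/7 (p(r) = -6 + ((r + 43)*(r - 69))/7 = -6 + ((43 + r)*(-69 + r))/7 = -6 + ((-69 + r)*(43 + r))/7 = -6 + (-69 + r)*(43 + r)/7)
(2407 + p(-9))/(-4849 + 2903) = (2407 + (-3009/7 - 26/7*(-9) + (⅐)*(-9)²))/(-4849 + 2903) = (2407 + (-3009/7 + 234/7 + (⅐)*81))/(-1946) = (2407 + (-3009/7 + 234/7 + 81/7))*(-1/1946) = (2407 - 2694/7)*(-1/1946) = (14155/7)*(-1/1946) = -14155/13622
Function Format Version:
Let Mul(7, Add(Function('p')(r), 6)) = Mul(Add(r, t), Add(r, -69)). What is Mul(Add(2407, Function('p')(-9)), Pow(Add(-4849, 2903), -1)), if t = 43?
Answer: Rational(-14155, 13622) ≈ -1.0391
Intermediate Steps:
Function('p')(r) = Add(-6, Mul(Rational(1, 7), Add(-69, r), Add(43, r))) (Function('p')(r) = Add(-6, Mul(Rational(1, 7), Mul(Add(r, 43), Add(r, -69)))) = Add(-6, Mul(Rational(1, 7), Mul(Add(43, r), Add(-69, r)))) = Add(-6, Mul(Rational(1, 7), Mul(Add(-69, r), Add(43, r)))) = Add(-6, Mul(Rational(1, 7), Add(-69, r), Add(43, r))))
Mul(Add(2407, Function('p')(-9)), Pow(Add(-4849, 2903), -1)) = Mul(Add(2407, Add(Rational(-3009, 7), Mul(Rational(-26, 7), -9), Mul(Rational(1, 7), Pow(-9, 2)))), Pow(Add(-4849, 2903), -1)) = Mul(Add(2407, Add(Rational(-3009, 7), Rational(234, 7), Mul(Rational(1, 7), 81))), Pow(-1946, -1)) = Mul(Add(2407, Add(Rational(-3009, 7), Rational(234, 7), Rational(81, 7))), Rational(-1, 1946)) = Mul(Add(2407, Rational(-2694, 7)), Rational(-1, 1946)) = Mul(Rational(14155, 7), Rational(-1, 1946)) = Rational(-14155, 13622)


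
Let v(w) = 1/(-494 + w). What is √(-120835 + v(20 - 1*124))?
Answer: I*√43211079938/598 ≈ 347.61*I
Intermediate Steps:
√(-120835 + v(20 - 1*124)) = √(-120835 + 1/(-494 + (20 - 1*124))) = √(-120835 + 1/(-494 + (20 - 124))) = √(-120835 + 1/(-494 - 104)) = √(-120835 + 1/(-598)) = √(-120835 - 1/598) = √(-72259331/598) = I*√43211079938/598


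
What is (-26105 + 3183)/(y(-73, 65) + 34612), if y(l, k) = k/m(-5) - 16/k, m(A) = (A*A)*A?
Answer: -7449650/11248651 ≈ -0.66227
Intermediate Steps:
m(A) = A³ (m(A) = A²*A = A³)
y(l, k) = -16/k - k/125 (y(l, k) = k/((-5)³) - 16/k = k/(-125) - 16/k = k*(-1/125) - 16/k = -k/125 - 16/k = -16/k - k/125)
(-26105 + 3183)/(y(-73, 65) + 34612) = (-26105 + 3183)/((-16/65 - 1/125*65) + 34612) = -22922/((-16*1/65 - 13/25) + 34612) = -22922/((-16/65 - 13/25) + 34612) = -22922/(-249/325 + 34612) = -22922/11248651/325 = -22922*325/11248651 = -7449650/11248651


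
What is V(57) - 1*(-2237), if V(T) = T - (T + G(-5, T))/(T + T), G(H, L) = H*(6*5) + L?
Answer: 43592/19 ≈ 2294.3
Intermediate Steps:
G(H, L) = L + 30*H (G(H, L) = H*30 + L = 30*H + L = L + 30*H)
V(T) = T - (-150 + 2*T)/(2*T) (V(T) = T - (T + (T + 30*(-5)))/(T + T) = T - (T + (T - 150))/(2*T) = T - (T + (-150 + T))*1/(2*T) = T - (-150 + 2*T)*1/(2*T) = T - (-150 + 2*T)/(2*T))
V(57) - 1*(-2237) = (-1 + 57 + 75/57) - 1*(-2237) = (-1 + 57 + 75*(1/57)) + 2237 = (-1 + 57 + 25/19) + 2237 = 1089/19 + 2237 = 43592/19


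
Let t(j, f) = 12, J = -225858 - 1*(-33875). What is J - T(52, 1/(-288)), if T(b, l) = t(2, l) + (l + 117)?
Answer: -55328255/288 ≈ -1.9211e+5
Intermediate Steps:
J = -191983 (J = -225858 + 33875 = -191983)
T(b, l) = 129 + l (T(b, l) = 12 + (l + 117) = 12 + (117 + l) = 129 + l)
J - T(52, 1/(-288)) = -191983 - (129 + 1/(-288)) = -191983 - (129 - 1/288) = -191983 - 1*37151/288 = -191983 - 37151/288 = -55328255/288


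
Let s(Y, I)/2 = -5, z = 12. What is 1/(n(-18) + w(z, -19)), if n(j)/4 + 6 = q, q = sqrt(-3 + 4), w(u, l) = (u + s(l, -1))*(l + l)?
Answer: -1/96 ≈ -0.010417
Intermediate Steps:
s(Y, I) = -10 (s(Y, I) = 2*(-5) = -10)
w(u, l) = 2*l*(-10 + u) (w(u, l) = (u - 10)*(l + l) = (-10 + u)*(2*l) = 2*l*(-10 + u))
q = 1 (q = sqrt(1) = 1)
n(j) = -20 (n(j) = -24 + 4*1 = -24 + 4 = -20)
1/(n(-18) + w(z, -19)) = 1/(-20 + 2*(-19)*(-10 + 12)) = 1/(-20 + 2*(-19)*2) = 1/(-20 - 76) = 1/(-96) = -1/96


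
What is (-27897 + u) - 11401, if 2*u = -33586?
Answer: -56091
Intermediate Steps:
u = -16793 (u = (½)*(-33586) = -16793)
(-27897 + u) - 11401 = (-27897 - 16793) - 11401 = -44690 - 11401 = -56091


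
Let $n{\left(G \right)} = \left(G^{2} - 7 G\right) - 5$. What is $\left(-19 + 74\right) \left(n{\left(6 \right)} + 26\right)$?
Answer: $825$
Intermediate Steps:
$n{\left(G \right)} = -5 + G^{2} - 7 G$
$\left(-19 + 74\right) \left(n{\left(6 \right)} + 26\right) = \left(-19 + 74\right) \left(\left(-5 + 6^{2} - 42\right) + 26\right) = 55 \left(\left(-5 + 36 - 42\right) + 26\right) = 55 \left(-11 + 26\right) = 55 \cdot 15 = 825$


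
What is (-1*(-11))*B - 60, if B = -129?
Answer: -1479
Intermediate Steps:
(-1*(-11))*B - 60 = -1*(-11)*(-129) - 60 = 11*(-129) - 60 = -1419 - 60 = -1479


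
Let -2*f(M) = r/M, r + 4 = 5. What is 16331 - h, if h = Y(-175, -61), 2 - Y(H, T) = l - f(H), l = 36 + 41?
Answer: 5742099/350 ≈ 16406.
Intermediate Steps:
r = 1 (r = -4 + 5 = 1)
f(M) = -1/(2*M)
l = 77
Y(H, T) = -75 - 1/(2*H) (Y(H, T) = 2 - (77 - (-1)/(2*H)) = 2 - (77 + 1/(2*H)) = 2 + (-77 - 1/(2*H)) = -75 - 1/(2*H))
h = -26249/350 (h = -75 - ½/(-175) = -75 - ½*(-1/175) = -75 + 1/350 = -26249/350 ≈ -74.997)
16331 - h = 16331 - 1*(-26249/350) = 16331 + 26249/350 = 5742099/350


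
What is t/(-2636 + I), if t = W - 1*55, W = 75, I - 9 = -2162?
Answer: -20/4789 ≈ -0.0041762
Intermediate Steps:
I = -2153 (I = 9 - 2162 = -2153)
t = 20 (t = 75 - 1*55 = 75 - 55 = 20)
t/(-2636 + I) = 20/(-2636 - 2153) = 20/(-4789) = -1/4789*20 = -20/4789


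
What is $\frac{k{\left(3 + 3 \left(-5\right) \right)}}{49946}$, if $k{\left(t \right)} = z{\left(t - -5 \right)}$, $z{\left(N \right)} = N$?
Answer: $- \frac{7}{49946} \approx -0.00014015$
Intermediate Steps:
$k{\left(t \right)} = 5 + t$ ($k{\left(t \right)} = t - -5 = t + 5 = 5 + t$)
$\frac{k{\left(3 + 3 \left(-5\right) \right)}}{49946} = \frac{5 + \left(3 + 3 \left(-5\right)\right)}{49946} = \left(5 + \left(3 - 15\right)\right) \frac{1}{49946} = \left(5 - 12\right) \frac{1}{49946} = \left(-7\right) \frac{1}{49946} = - \frac{7}{49946}$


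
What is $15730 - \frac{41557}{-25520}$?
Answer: $\frac{13843833}{880} \approx 15732.0$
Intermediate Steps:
$15730 - \frac{41557}{-25520} = 15730 - 41557 \left(- \frac{1}{25520}\right) = 15730 - - \frac{1433}{880} = 15730 + \frac{1433}{880} = \frac{13843833}{880}$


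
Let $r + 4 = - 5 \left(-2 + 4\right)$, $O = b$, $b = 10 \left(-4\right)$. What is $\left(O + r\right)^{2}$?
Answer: $2916$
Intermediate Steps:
$b = -40$
$O = -40$
$r = -14$ ($r = -4 - 5 \left(-2 + 4\right) = -4 - 10 = -14$)
$\left(O + r\right)^{2} = \left(-40 - 14\right)^{2} = \left(-54\right)^{2} = 2916$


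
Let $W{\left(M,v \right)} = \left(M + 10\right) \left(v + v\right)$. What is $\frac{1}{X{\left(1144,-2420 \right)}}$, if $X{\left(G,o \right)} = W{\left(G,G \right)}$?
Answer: $\frac{1}{2640352} \approx 3.7874 \cdot 10^{-7}$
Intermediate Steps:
$W{\left(M,v \right)} = 2 v \left(10 + M\right)$ ($W{\left(M,v \right)} = \left(10 + M\right) 2 v = 2 v \left(10 + M\right)$)
$X{\left(G,o \right)} = 2 G \left(10 + G\right)$
$\frac{1}{X{\left(1144,-2420 \right)}} = \frac{1}{2 \cdot 1144 \left(10 + 1144\right)} = \frac{1}{2 \cdot 1144 \cdot 1154} = \frac{1}{2640352}$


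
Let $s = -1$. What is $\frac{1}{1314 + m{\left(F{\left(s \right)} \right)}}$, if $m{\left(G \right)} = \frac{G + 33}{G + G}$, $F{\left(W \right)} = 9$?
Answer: $\frac{3}{3949} \approx 0.00075969$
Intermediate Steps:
$m{\left(G \right)} = \frac{33 + G}{2 G}$
$\frac{1}{1314 + m{\left(F{\left(s \right)} \right)}} = \frac{1}{1314 + \frac{33 + 9}{2 \cdot 9}} = \frac{1}{1314 + \frac{1}{2} \cdot \frac{1}{9} \cdot 42} = \frac{1}{1314 + \frac{7}{3}} = \frac{1}{\frac{3949}{3}} = \frac{3}{3949}$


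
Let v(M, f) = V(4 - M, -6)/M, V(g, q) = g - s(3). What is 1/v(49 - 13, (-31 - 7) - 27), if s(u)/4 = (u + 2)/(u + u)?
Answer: -54/53 ≈ -1.0189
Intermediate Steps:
s(u) = 2*(2 + u)/u (s(u) = 4*((u + 2)/(u + u)) = 4*((2 + u)/((2*u))) = 4*((2 + u)*(1/(2*u))) = 4*((2 + u)/(2*u)) = 2*(2 + u)/u)
V(g, q) = -10/3 + g (V(g, q) = g - (2 + 4/3) = g - 1*10/3 = g - 10/3 = -10/3 + g)
v(M, f) = (2/3 - M)/M (v(M, f) = (-10/3 + (4 - M))/M = (2/3 - M)/M)
1/v(49 - 13, (-31 - 7) - 27) = 1/((2/3 - (49 - 13))/(49 - 13)) = 1/((2/3 - 1*36)/36) = 1/((2/3 - 36)/36) = 1/((1/36)*(-106/3)) = 1/(-53/54) = -54/53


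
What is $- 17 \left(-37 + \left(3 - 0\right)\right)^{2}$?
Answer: $-19652$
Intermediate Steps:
$- 17 \left(-37 + \left(3 - 0\right)\right)^{2} = - 17 \left(-37 + \left(3 + 0\right)\right)^{2} = - 17 \left(-37 + 3\right)^{2} = - 17 \left(-34\right)^{2} = \left(-17\right) 1156 = -19652$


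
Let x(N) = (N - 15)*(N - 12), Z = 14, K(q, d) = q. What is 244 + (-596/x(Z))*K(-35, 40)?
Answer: -10186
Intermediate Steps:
x(N) = (-15 + N)*(-12 + N)
244 + (-596/x(Z))*K(-35, 40) = 244 - 596/(180 + 14**2 - 27*14)*(-35) = 244 - 596/(180 + 196 - 378)*(-35) = 244 - 596/(-2)*(-35) = 244 - 596*(-1/2)*(-35) = 244 + 298*(-35) = 244 - 10430 = -10186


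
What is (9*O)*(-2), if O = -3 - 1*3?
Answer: 108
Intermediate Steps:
O = -6 (O = -3 - 3 = -6)
(9*O)*(-2) = (9*(-6))*(-2) = -54*(-2) = 108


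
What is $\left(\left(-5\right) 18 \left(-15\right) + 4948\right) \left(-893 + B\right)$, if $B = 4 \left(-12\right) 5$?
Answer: $-7135634$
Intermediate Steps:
$B = -240$ ($B = \left(-48\right) 5 = -240$)
$\left(\left(-5\right) 18 \left(-15\right) + 4948\right) \left(-893 + B\right) = \left(\left(-5\right) 18 \left(-15\right) + 4948\right) \left(-893 - 240\right) = \left(\left(-90\right) \left(-15\right) + 4948\right) \left(-1133\right) = \left(1350 + 4948\right) \left(-1133\right) = 6298 \left(-1133\right) = -7135634$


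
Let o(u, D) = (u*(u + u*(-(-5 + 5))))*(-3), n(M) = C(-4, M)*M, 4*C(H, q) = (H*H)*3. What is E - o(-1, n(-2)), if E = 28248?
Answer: 28251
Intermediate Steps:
C(H, q) = 3*H²/4 (C(H, q) = ((H*H)*3)/4 = (H²*3)/4 = (3*H²)/4 = 3*H²/4)
n(M) = 12*M (n(M) = ((¾)*(-4)²)*M = ((¾)*16)*M = 12*M)
o(u, D) = -3*u² (o(u, D) = (u*(u + u*(-1*0)))*(-3) = (u*(u + u*0))*(-3) = (u*(u + 0))*(-3) = (u*u)*(-3) = u²*(-3) = -3*u²)
E - o(-1, n(-2)) = 28248 - (-3)*(-1)² = 28248 - (-3) = 28248 - 1*(-3) = 28248 + 3 = 28251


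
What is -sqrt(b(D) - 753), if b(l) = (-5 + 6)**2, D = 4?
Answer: -4*I*sqrt(47) ≈ -27.423*I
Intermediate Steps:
b(l) = 1 (b(l) = 1**2 = 1)
-sqrt(b(D) - 753) = -sqrt(1 - 753) = -sqrt(-752) = -4*I*sqrt(47)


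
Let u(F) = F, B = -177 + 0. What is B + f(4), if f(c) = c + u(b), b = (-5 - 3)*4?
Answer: -205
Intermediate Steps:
B = -177
b = -32 (b = -8*4 = -32)
f(c) = -32 + c (f(c) = c - 32 = -32 + c)
B + f(4) = -177 + (-32 + 4) = -177 - 28 = -205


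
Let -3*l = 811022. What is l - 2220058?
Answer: -7471196/3 ≈ -2.4904e+6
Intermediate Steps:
l = -811022/3 (l = -⅓*811022 = -811022/3 ≈ -2.7034e+5)
l - 2220058 = -811022/3 - 2220058 = -7471196/3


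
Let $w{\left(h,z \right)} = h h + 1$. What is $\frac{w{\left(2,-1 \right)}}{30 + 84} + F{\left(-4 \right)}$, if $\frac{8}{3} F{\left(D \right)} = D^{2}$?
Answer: $\frac{689}{114} \approx 6.0439$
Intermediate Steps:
$F{\left(D \right)} = \frac{3 D^{2}}{8}$
$w{\left(h,z \right)} = 1 + h^{2}$ ($w{\left(h,z \right)} = h^{2} + 1 = 1 + h^{2}$)
$\frac{w{\left(2,-1 \right)}}{30 + 84} + F{\left(-4 \right)} = \frac{1 + 2^{2}}{30 + 84} + \frac{3 \left(-4\right)^{2}}{8} = \frac{1 + 4}{114} + \frac{3}{8} \cdot 16 = \frac{1}{114} \cdot 5 + 6 = \frac{5}{114} + 6 = \frac{689}{114}$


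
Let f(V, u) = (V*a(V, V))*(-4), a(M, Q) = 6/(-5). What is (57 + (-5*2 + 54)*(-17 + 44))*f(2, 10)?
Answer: 11952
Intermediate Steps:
a(M, Q) = -6/5 (a(M, Q) = 6*(-⅕) = -6/5)
f(V, u) = 24*V/5 (f(V, u) = (V*(-6/5))*(-4) = -6*V/5*(-4) = 24*V/5)
(57 + (-5*2 + 54)*(-17 + 44))*f(2, 10) = (57 + (-5*2 + 54)*(-17 + 44))*((24/5)*2) = (57 + (-10 + 54)*27)*(48/5) = (57 + 44*27)*(48/5) = (57 + 1188)*(48/5) = 1245*(48/5) = 11952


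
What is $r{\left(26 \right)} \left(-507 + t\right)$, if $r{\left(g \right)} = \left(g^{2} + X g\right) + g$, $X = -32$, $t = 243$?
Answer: $34320$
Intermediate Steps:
$r{\left(g \right)} = g^{2} - 31 g$ ($r{\left(g \right)} = \left(g^{2} - 32 g\right) + g = g^{2} - 31 g$)
$r{\left(26 \right)} \left(-507 + t\right) = 26 \left(-31 + 26\right) \left(-507 + 243\right) = 26 \left(-5\right) \left(-264\right) = \left(-130\right) \left(-264\right) = 34320$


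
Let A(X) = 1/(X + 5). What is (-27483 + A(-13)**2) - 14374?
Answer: -2678847/64 ≈ -41857.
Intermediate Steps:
A(X) = 1/(5 + X)
(-27483 + A(-13)**2) - 14374 = (-27483 + (1/(5 - 13))**2) - 14374 = (-27483 + (1/(-8))**2) - 14374 = (-27483 + (-1/8)**2) - 14374 = (-27483 + 1/64) - 14374 = -1758911/64 - 14374 = -2678847/64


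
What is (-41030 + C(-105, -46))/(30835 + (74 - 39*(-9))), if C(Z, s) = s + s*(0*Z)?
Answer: -3423/2605 ≈ -1.3140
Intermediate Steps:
C(Z, s) = s (C(Z, s) = s + s*0 = s + 0 = s)
(-41030 + C(-105, -46))/(30835 + (74 - 39*(-9))) = (-41030 - 46)/(30835 + (74 - 39*(-9))) = -41076/(30835 + (74 + 351)) = -41076/(30835 + 425) = -41076/31260 = -41076*1/31260 = -3423/2605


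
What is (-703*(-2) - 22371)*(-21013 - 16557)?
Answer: 787655050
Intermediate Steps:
(-703*(-2) - 22371)*(-21013 - 16557) = (1406 - 22371)*(-37570) = -20965*(-37570) = 787655050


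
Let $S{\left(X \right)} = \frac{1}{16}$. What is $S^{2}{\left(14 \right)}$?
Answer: $\frac{1}{256} \approx 0.0039063$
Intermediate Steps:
$S{\left(X \right)} = \frac{1}{16}$
$S^{2}{\left(14 \right)} = \left(\frac{1}{16}\right)^{2} = \frac{1}{256}$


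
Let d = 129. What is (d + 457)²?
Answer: 343396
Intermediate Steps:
(d + 457)² = (129 + 457)² = 586² = 343396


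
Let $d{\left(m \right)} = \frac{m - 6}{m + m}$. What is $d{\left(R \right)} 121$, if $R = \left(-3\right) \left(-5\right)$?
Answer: $\frac{363}{10} \approx 36.3$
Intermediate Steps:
$R = 15$
$d{\left(m \right)} = \frac{-6 + m}{2 m}$
$d{\left(R \right)} 121 = \frac{-6 + 15}{2 \cdot 15} \cdot 121 = \frac{1}{2} \cdot \frac{1}{15} \cdot 9 \cdot 121 = \frac{3}{10} \cdot 121 = \frac{363}{10}$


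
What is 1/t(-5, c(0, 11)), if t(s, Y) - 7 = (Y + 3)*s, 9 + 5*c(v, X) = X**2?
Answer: -1/120 ≈ -0.0083333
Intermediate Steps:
c(v, X) = -9/5 + X**2/5
t(s, Y) = 7 + s*(3 + Y) (t(s, Y) = 7 + (Y + 3)*s = 7 + (3 + Y)*s = 7 + s*(3 + Y))
1/t(-5, c(0, 11)) = 1/(7 + 3*(-5) + (-9/5 + (1/5)*11**2)*(-5)) = 1/(7 - 15 + (-9/5 + (1/5)*121)*(-5)) = 1/(7 - 15 + (-9/5 + 121/5)*(-5)) = 1/(7 - 15 + (112/5)*(-5)) = 1/(7 - 15 - 112) = 1/(-120) = -1/120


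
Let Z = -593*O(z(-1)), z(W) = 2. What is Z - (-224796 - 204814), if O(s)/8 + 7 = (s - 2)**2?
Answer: 462818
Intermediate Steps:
O(s) = -56 + 8*(-2 + s)**2 (O(s) = -56 + 8*(s - 2)**2 = -56 + 8*(-2 + s)**2)
Z = 33208 (Z = -593*(-56 + 8*(-2 + 2)**2) = -593*(-56 + 8*0**2) = -593*(-56 + 8*0) = -593*(-56 + 0) = -593*(-56) = 33208)
Z - (-224796 - 204814) = 33208 - (-224796 - 204814) = 33208 - 1*(-429610) = 33208 + 429610 = 462818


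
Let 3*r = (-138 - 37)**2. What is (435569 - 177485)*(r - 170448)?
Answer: -41355294132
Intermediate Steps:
r = 30625/3 (r = (-138 - 37)**2/3 = (1/3)*(-175)**2 = (1/3)*30625 = 30625/3 ≈ 10208.)
(435569 - 177485)*(r - 170448) = (435569 - 177485)*(30625/3 - 170448) = 258084*(-480719/3) = -41355294132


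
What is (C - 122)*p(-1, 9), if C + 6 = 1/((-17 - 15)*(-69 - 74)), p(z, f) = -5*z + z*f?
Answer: 585727/1144 ≈ 512.00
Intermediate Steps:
p(z, f) = -5*z + f*z
C = -27455/4576 (C = -6 + 1/((-17 - 15)*(-69 - 74)) = -6 + 1/(-32*(-143)) = -6 + 1/4576 = -27455/4576 ≈ -5.9998)
(C - 122)*p(-1, 9) = (-27455/4576 - 122)*(-(-5 + 9)) = -(-585727)*4/4576 = -585727/4576*(-4) = 585727/1144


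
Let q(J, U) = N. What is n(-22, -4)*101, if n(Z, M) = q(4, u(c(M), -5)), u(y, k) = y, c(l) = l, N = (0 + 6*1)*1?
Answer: 606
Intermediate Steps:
N = 6 (N = (0 + 6)*1 = 6*1 = 6)
q(J, U) = 6
n(Z, M) = 6
n(-22, -4)*101 = 6*101 = 606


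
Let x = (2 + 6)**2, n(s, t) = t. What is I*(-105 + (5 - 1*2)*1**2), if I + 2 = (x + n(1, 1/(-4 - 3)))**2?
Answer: -20370522/49 ≈ -4.1573e+5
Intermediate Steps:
x = 64 (x = 8**2 = 64)
I = 199711/49 (I = -2 + (64 + 1/(-4 - 3))**2 = -2 + (64 + 1/(-7))**2 = -2 + (64 - 1/7)**2 = -2 + (447/7)**2 = -2 + 199809/49 = 199711/49 ≈ 4075.7)
I*(-105 + (5 - 1*2)*1**2) = 199711*(-105 + (5 - 1*2)*1**2)/49 = 199711*(-105 + (5 - 2)*1)/49 = 199711*(-105 + 3*1)/49 = 199711*(-105 + 3)/49 = (199711/49)*(-102) = -20370522/49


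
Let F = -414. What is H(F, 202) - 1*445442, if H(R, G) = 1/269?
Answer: -119823897/269 ≈ -4.4544e+5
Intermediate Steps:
H(R, G) = 1/269
H(F, 202) - 1*445442 = 1/269 - 1*445442 = 1/269 - 445442 = -119823897/269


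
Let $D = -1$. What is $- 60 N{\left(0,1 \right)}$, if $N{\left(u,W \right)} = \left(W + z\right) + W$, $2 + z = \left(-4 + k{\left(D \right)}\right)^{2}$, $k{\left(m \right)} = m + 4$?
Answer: $-60$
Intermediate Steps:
$k{\left(m \right)} = 4 + m$
$z = -1$ ($z = -2 + \left(-4 + \left(4 - 1\right)\right)^{2} = -2 + \left(-4 + 3\right)^{2} = -2 + \left(-1\right)^{2} = -2 + 1 = -1$)
$N{\left(u,W \right)} = -1 + 2 W$ ($N{\left(u,W \right)} = \left(W - 1\right) + W = \left(-1 + W\right) + W = -1 + 2 W$)
$- 60 N{\left(0,1 \right)} = - 60 \left(-1 + 2 \cdot 1\right) = - 60 \left(-1 + 2\right) = \left(-60\right) 1 = -60$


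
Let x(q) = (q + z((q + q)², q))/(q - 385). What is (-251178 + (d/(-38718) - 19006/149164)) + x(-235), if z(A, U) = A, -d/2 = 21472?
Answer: -22516634778706271/89517642156 ≈ -2.5153e+5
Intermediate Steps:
d = -42944 (d = -2*21472 = -42944)
x(q) = (q + 4*q²)/(-385 + q) (x(q) = (q + (q + q)²)/(q - 385) = (q + (2*q)²)/(-385 + q) = (q + 4*q²)/(-385 + q))
(-251178 + (d/(-38718) - 19006/149164)) + x(-235) = (-251178 + (-42944/(-38718) - 19006/149164)) - 235*(1 + 4*(-235))/(-385 - 235) = (-251178 + (-42944*(-1/38718) - 19006*1/149164)) - 235*(1 - 940)/(-620) = (-251178 + (21472/19359 - 9503/74582)) - 235*(-1/620)*(-939) = (-251178 + 1417456127/1443832938) - 44133/124 = -362657652244837/1443832938 - 44133/124 = -22516634778706271/89517642156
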